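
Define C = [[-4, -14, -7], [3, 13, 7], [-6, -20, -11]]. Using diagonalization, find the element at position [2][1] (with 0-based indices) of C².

44

Characteristic polynomial: r^3 + 2r^2 - 11r - 12 = (r - 3)(r + 1)(r + 4), so the eigenvalues are -4, -1, 3.
r=-4: eigenvector (1, -1, 2).
r=-1: eigenvector (0, 1, -2).
r=3: eigenvector (-1, 1, -1).
P = [[1, 0, -1], [-1, 1, 1], [2, -2, -1]], D = diag(-4, -1, 3), P⁻¹ = [[1, 2, 1], [1, 1, 0], [0, 2, 1]].
C² = P·diag(16, 1, 9)·P⁻¹ = [[16, 14, 7], [-15, -13, -7], [30, 44, 23]].
The requested entry is 44.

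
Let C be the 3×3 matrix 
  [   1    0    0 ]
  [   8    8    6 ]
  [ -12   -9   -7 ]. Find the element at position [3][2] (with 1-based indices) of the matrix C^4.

-45

Characteristic polynomial: λ^3 - 2λ^2 - λ + 2 = (λ - 2)(λ - 1)(λ + 1), so the eigenvalues are -1, 1, 2.
λ=1: eigenvector (1, 4, -6).
λ=2: eigenvector (0, 1, -1).
λ=-1: eigenvector (0, -2, 3).
P = [[1, 0, 0], [4, 1, -2], [-6, -1, 3]], D = diag(1, 2, -1), P⁻¹ = [[1, 0, 0], [0, 3, 2], [2, 1, 1]].
C⁴ = P·diag(1, 16, 1)·P⁻¹ = [[1, 0, 0], [0, 46, 30], [0, -45, -29]].
The requested entry is -45.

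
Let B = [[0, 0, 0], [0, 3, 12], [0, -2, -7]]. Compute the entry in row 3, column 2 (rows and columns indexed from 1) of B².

8

Characteristic polynomial: λ^3 + 4λ^2 + 3λ = λ(λ + 1)(λ + 3), so the eigenvalues are -3, -1, 0.
λ=0: eigenvector (1, 0, 0).
λ=-1: eigenvector (0, 3, -1).
λ=-3: eigenvector (0, -2, 1).
P = [[1, 0, 0], [0, 3, -2], [0, -1, 1]], D = diag(0, -1, -3), P⁻¹ = [[1, 0, 0], [0, 1, 2], [0, 1, 3]].
B² = P·diag(0, 1, 9)·P⁻¹ = [[0, 0, 0], [0, -15, -48], [0, 8, 25]].
The requested entry is 8.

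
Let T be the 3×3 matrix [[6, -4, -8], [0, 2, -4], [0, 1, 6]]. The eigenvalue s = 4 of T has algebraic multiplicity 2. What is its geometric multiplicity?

T − 4I = [[2, -4, -8], [0, -2, -4], [0, 1, 2]].
This matrix has rank 2, so its null space has dimension 3 − 2 = 1.

1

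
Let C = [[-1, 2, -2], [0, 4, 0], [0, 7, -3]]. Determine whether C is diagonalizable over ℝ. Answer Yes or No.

Characteristic polynomial: p(μ) = μ^3 - 13μ - 12 = (μ - 4)(μ + 1)(μ + 3).
All 3 eigenvalues are distinct, so C is diagonalizable.

Yes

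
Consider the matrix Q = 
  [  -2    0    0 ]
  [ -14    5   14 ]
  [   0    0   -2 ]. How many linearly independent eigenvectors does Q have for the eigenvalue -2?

2

Q + 2I = [[0, 0, 0], [-14, 7, 14], [0, 0, 0]].
This matrix has rank 1, so its null space has dimension 3 − 1 = 2.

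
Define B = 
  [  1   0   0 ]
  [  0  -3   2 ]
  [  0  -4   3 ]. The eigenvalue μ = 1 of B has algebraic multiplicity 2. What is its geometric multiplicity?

B − 1I = [[0, 0, 0], [0, -4, 2], [0, -4, 2]].
This matrix has rank 1, so its null space has dimension 3 − 1 = 2.

2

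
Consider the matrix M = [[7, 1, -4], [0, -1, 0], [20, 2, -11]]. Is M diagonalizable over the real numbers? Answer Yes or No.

No

Characteristic polynomial: p(μ) = μ^3 + 5μ^2 + 7μ + 3 = (μ + 1)^2(μ + 3).
μ = -1 has algebraic multiplicity 2; rank(M + 1I) = 2, so geometric multiplicity = 1.
Geometric multiplicity < algebraic multiplicity, so M is not diagonalizable.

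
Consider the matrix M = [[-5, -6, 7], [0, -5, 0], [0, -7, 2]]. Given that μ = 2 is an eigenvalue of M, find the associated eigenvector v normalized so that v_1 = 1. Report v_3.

M − 2I = [[-7, -6, 7], [0, -7, 0], [0, -7, 0]].
Solving (M − 2I)v = 0 gives the eigenspace spanned by (1, 0, 1).
With v_1 = 1, v = (1, 0, 1), so v_3 = 1.

1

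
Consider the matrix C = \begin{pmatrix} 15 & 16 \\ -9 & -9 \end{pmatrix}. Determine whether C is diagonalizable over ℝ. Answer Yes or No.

Characteristic polynomial: p(r) = r^2 - 6r + 9 = (r - 3)^2.
r = 3 has algebraic multiplicity 2; rank(C − 3I) = 1, so geometric multiplicity = 1.
Geometric multiplicity < algebraic multiplicity, so C is not diagonalizable.

No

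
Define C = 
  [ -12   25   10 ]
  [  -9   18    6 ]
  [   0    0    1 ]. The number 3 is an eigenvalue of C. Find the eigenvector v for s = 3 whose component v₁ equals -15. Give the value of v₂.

-9

C − 3I = [[-15, 25, 10], [-9, 15, 6], [0, 0, -2]].
Solving (C − 3I)v = 0 gives the eigenspace spanned by (-15, -9, 0).
With v₁ = -15, v = (-15, -9, 0), so v₂ = -9.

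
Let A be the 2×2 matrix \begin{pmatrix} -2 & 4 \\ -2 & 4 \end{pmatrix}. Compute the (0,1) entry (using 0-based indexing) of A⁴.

Characteristic polynomial: s^2 - 2s = s(s - 2), so the eigenvalues are 0, 2.
s=0: eigenvector (-2, -1).
s=2: eigenvector (1, 1).
P = [[-2, 1], [-1, 1]], D = diag(0, 2), P⁻¹ = [[-1, 1], [-1, 2]].
A⁴ = P·diag(0, 16)·P⁻¹ = [[-16, 32], [-16, 32]].
The requested entry is 32.

32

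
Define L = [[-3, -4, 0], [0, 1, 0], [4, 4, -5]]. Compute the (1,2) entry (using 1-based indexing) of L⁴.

80

Characteristic polynomial: λ^3 + 7λ^2 + 7λ - 15 = (λ - 1)(λ + 3)(λ + 5), so the eigenvalues are -5, -3, 1.
λ=-5: eigenvector (0, 0, 1).
λ=1: eigenvector (-1, 1, 0).
λ=-3: eigenvector (1, 0, 2).
P = [[0, -1, 1], [0, 1, 0], [1, 0, 2]], D = diag(-5, 1, -3), P⁻¹ = [[-2, -2, 1], [0, 1, 0], [1, 1, 0]].
L⁴ = P·diag(625, 1, 81)·P⁻¹ = [[81, 80, 0], [0, 1, 0], [-1088, -1088, 625]].
The requested entry is 80.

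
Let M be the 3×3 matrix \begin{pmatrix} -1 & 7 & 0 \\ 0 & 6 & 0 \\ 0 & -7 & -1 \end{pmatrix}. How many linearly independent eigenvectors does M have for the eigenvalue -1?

M + 1I = [[0, 7, 0], [0, 7, 0], [0, -7, 0]].
This matrix has rank 1, so its null space has dimension 3 − 1 = 2.

2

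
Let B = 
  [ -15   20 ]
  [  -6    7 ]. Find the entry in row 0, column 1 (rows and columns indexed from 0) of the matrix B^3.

Characteristic polynomial: r^2 + 8r + 15 = (r + 3)(r + 5), so the eigenvalues are -5, -3.
r=-3: eigenvector (-5, -3).
r=-5: eigenvector (2, 1).
P = [[-5, 2], [-3, 1]], D = diag(-3, -5), P⁻¹ = [[1, -2], [3, -5]].
B³ = P·diag(-27, -125)·P⁻¹ = [[-615, 980], [-294, 463]].
The requested entry is 980.

980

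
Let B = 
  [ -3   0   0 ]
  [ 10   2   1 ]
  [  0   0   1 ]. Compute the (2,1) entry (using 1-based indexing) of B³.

70

Characteristic polynomial: r^3 - 7r + 6 = (r - 2)(r - 1)(r + 3), so the eigenvalues are -3, 1, 2.
r=-3: eigenvector (1, -2, 0).
r=2: eigenvector (0, 1, 0).
r=1: eigenvector (0, -1, 1).
P = [[1, 0, 0], [-2, 1, -1], [0, 0, 1]], D = diag(-3, 2, 1), P⁻¹ = [[1, 0, 0], [2, 1, 1], [0, 0, 1]].
B³ = P·diag(-27, 8, 1)·P⁻¹ = [[-27, 0, 0], [70, 8, 7], [0, 0, 1]].
The requested entry is 70.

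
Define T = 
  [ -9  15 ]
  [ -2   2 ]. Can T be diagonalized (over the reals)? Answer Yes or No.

Yes

Characteristic polynomial: p(μ) = μ^2 + 7μ + 12 = (μ + 3)(μ + 4).
All 2 eigenvalues are distinct, so T is diagonalizable.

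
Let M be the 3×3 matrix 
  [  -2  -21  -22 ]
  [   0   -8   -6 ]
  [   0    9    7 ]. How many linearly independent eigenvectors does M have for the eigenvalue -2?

M + 2I = [[0, -21, -22], [0, -6, -6], [0, 9, 9]].
This matrix has rank 2, so its null space has dimension 3 − 2 = 1.

1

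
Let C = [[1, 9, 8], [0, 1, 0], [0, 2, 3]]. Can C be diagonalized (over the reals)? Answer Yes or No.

Characteristic polynomial: p(s) = s^3 - 5s^2 + 7s - 3 = (s - 3)(s - 1)^2.
s = 1 has algebraic multiplicity 2; rank(C − 1I) = 2, so geometric multiplicity = 1.
Geometric multiplicity < algebraic multiplicity, so C is not diagonalizable.

No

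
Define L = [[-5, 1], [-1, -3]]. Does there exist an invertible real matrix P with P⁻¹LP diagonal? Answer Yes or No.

No

Characteristic polynomial: p(t) = t^2 + 8t + 16 = (t + 4)^2.
t = -4 has algebraic multiplicity 2; rank(L + 4I) = 1, so geometric multiplicity = 1.
Geometric multiplicity < algebraic multiplicity, so L is not diagonalizable.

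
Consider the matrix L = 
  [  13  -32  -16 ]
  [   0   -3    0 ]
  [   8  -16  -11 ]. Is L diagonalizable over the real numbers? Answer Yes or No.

Characteristic polynomial: p(s) = s^3 + s^2 - 21s - 45 = (s - 5)(s + 3)^2.
s = -3 has algebraic multiplicity 2; rank(L + 3I) = 1, so geometric multiplicity = 2.
Every eigenvalue has geometric = algebraic multiplicity, so L is diagonalizable.

Yes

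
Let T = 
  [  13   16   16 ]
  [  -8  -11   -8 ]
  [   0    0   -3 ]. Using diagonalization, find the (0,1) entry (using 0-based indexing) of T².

32

Characteristic polynomial: μ^3 + μ^2 - 21μ - 45 = (μ - 5)(μ + 3)^2, so the eigenvalues are -3, -3, 5.
μ=-3: eigenvector (-1, 1, 0).
μ=5: eigenvector (-2, 1, 0).
μ=-3: eigenvector (-1, 0, 1).
P = [[-1, -2, -1], [1, 1, 0], [0, 0, 1]], D = diag(-3, 5, -3), P⁻¹ = [[1, 2, 1], [-1, -1, -1], [0, 0, 1]].
T² = P·diag(9, 25, 9)·P⁻¹ = [[41, 32, 32], [-16, -7, -16], [0, 0, 9]].
The requested entry is 32.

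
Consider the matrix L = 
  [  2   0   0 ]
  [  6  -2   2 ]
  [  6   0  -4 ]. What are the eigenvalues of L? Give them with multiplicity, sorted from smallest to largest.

-4, -2, 2

Characteristic polynomial: p(t) = t^3 + 4t^2 - 4t - 16 = (t - 2)(t + 2)(t + 4).
Roots (with multiplicity): -4, -2, 2.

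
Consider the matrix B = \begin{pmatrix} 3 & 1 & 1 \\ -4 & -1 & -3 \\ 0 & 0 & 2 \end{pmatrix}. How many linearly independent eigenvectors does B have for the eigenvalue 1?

B − 1I = [[2, 1, 1], [-4, -2, -3], [0, 0, 1]].
This matrix has rank 2, so its null space has dimension 3 − 2 = 1.

1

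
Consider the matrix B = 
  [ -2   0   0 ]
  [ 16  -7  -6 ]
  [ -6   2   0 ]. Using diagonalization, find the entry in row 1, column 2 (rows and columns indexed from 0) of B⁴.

Characteristic polynomial: s^3 + 9s^2 + 26s + 24 = (s + 2)(s + 3)(s + 4), so the eigenvalues are -4, -3, -2.
s=-2: eigenvector (1, 2, 1).
s=-4: eigenvector (0, -2, 1).
s=-3: eigenvector (0, -3, 2).
P = [[1, 0, 0], [2, -2, -3], [1, 1, 2]], D = diag(-2, -4, -3), P⁻¹ = [[1, 0, 0], [7, -2, -3], [-4, 1, 2]].
B⁴ = P·diag(16, 256, 81)·P⁻¹ = [[16, 0, 0], [-2580, 781, 1050], [1160, -350, -444]].
The requested entry is 1050.

1050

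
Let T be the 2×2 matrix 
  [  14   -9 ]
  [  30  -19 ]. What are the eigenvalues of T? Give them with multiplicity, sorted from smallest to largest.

Characteristic polynomial: p(λ) = λ^2 + 5λ + 4 = (λ + 1)(λ + 4).
Roots (with multiplicity): -4, -1.

-4, -1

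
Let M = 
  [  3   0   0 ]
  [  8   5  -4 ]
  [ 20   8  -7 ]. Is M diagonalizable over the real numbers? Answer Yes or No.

Characteristic polynomial: p(r) = r^3 - r^2 - 9r + 9 = (r - 3)(r - 1)(r + 3).
All 3 eigenvalues are distinct, so M is diagonalizable.

Yes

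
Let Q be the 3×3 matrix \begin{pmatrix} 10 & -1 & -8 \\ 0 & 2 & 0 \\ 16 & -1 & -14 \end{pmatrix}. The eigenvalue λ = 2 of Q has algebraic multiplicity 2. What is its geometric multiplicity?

Q − 2I = [[8, -1, -8], [0, 0, 0], [16, -1, -16]].
This matrix has rank 2, so its null space has dimension 3 − 2 = 1.

1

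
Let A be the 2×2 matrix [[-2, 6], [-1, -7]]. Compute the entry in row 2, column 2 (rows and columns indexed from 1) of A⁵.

-7327

Characteristic polynomial: s^2 + 9s + 20 = (s + 4)(s + 5), so the eigenvalues are -5, -4.
s=-4: eigenvector (3, -1).
s=-5: eigenvector (-2, 1).
P = [[3, -2], [-1, 1]], D = diag(-4, -5), P⁻¹ = [[1, 2], [1, 3]].
A⁵ = P·diag(-1024, -3125)·P⁻¹ = [[3178, 12606], [-2101, -7327]].
The requested entry is -7327.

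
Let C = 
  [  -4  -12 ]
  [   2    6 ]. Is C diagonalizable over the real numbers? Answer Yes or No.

Characteristic polynomial: p(μ) = μ^2 - 2μ = μ(μ - 2).
All 2 eigenvalues are distinct, so C is diagonalizable.

Yes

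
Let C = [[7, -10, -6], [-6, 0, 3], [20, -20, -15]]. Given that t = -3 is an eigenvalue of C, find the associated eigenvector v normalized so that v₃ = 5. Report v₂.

C + 3I = [[10, -10, -6], [-6, 3, 3], [20, -20, -12]].
Solving (C + 3I)v = 0 gives the eigenspace spanned by (2, -1, 5).
With v₃ = 5, v = (2, -1, 5), so v₂ = -1.

-1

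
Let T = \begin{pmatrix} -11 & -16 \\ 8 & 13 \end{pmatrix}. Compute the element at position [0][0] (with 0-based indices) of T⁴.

Characteristic polynomial: s^2 - 2s - 15 = (s - 5)(s + 3), so the eigenvalues are -3, 5.
s=-3: eigenvector (2, -1).
s=5: eigenvector (-1, 1).
P = [[2, -1], [-1, 1]], D = diag(-3, 5), P⁻¹ = [[1, 1], [1, 2]].
T⁴ = P·diag(81, 625)·P⁻¹ = [[-463, -1088], [544, 1169]].
The requested entry is -463.

-463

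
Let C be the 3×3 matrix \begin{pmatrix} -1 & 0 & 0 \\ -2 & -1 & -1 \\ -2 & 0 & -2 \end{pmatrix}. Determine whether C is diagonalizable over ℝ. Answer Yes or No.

Yes

Characteristic polynomial: p(t) = t^3 + 4t^2 + 5t + 2 = (t + 1)^2(t + 2).
t = -1 has algebraic multiplicity 2; rank(C + 1I) = 1, so geometric multiplicity = 2.
Every eigenvalue has geometric = algebraic multiplicity, so C is diagonalizable.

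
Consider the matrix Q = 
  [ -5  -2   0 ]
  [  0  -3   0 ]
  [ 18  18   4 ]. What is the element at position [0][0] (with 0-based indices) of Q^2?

Characteristic polynomial: t^3 + 4t^2 - 17t - 60 = (t - 4)(t + 3)(t + 5), so the eigenvalues are -5, -3, 4.
t=-5: eigenvector (1, 0, -2).
t=-3: eigenvector (-1, 1, 0).
t=4: eigenvector (0, 0, 1).
P = [[1, -1, 0], [0, 1, 0], [-2, 0, 1]], D = diag(-5, -3, 4), P⁻¹ = [[1, 1, 0], [0, 1, 0], [2, 2, 1]].
Q² = P·diag(25, 9, 16)·P⁻¹ = [[25, 16, 0], [0, 9, 0], [-18, -18, 16]].
The requested entry is 25.

25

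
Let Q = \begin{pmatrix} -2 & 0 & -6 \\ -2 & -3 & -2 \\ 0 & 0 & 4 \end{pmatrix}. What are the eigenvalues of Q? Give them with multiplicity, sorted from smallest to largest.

-3, -2, 4

Characteristic polynomial: p(t) = t^3 + t^2 - 14t - 24 = (t - 4)(t + 2)(t + 3).
Roots (with multiplicity): -3, -2, 4.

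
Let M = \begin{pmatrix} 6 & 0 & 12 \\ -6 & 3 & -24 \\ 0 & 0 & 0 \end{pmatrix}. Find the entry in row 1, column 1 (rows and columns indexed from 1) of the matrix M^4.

Characteristic polynomial: λ^3 - 9λ^2 + 18λ = λ(λ - 6)(λ - 3), so the eigenvalues are 0, 3, 6.
λ=6: eigenvector (1, -2, 0).
λ=3: eigenvector (0, 1, 0).
λ=0: eigenvector (-2, 4, 1).
P = [[1, 0, -2], [-2, 1, 4], [0, 0, 1]], D = diag(6, 3, 0), P⁻¹ = [[1, 0, 2], [2, 1, 0], [0, 0, 1]].
M⁴ = P·diag(1296, 81, 0)·P⁻¹ = [[1296, 0, 2592], [-2430, 81, -5184], [0, 0, 0]].
The requested entry is 1296.

1296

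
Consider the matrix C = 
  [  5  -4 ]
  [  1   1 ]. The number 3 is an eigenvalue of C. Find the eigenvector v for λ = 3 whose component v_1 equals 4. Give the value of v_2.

2

C − 3I = [[2, -4], [1, -2]].
Solving (C − 3I)v = 0 gives the eigenspace spanned by (4, 2).
With v_1 = 4, v = (4, 2), so v_2 = 2.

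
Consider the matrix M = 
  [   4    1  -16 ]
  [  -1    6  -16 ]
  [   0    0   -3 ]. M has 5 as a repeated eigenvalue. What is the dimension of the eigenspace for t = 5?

M − 5I = [[-1, 1, -16], [-1, 1, -16], [0, 0, -8]].
This matrix has rank 2, so its null space has dimension 3 − 2 = 1.

1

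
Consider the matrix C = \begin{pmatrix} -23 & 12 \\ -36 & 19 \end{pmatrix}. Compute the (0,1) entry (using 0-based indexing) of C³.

Characteristic polynomial: λ^2 + 4λ - 5 = (λ - 1)(λ + 5), so the eigenvalues are -5, 1.
λ=1: eigenvector (-1, -2).
λ=-5: eigenvector (2, 3).
P = [[-1, 2], [-2, 3]], D = diag(1, -5), P⁻¹ = [[3, -2], [2, -1]].
C³ = P·diag(1, -125)·P⁻¹ = [[-503, 252], [-756, 379]].
The requested entry is 252.

252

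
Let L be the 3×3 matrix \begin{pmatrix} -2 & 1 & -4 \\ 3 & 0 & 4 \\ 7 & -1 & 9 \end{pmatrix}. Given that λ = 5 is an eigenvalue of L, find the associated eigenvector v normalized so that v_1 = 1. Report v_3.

L − 5I = [[-7, 1, -4], [3, -5, 4], [7, -1, 4]].
Solving (L − 5I)v = 0 gives the eigenspace spanned by (1, -1, -2).
With v_1 = 1, v = (1, -1, -2), so v_3 = -2.

-2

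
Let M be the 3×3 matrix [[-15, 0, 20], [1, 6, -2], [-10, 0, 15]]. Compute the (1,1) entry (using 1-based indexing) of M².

Characteristic polynomial: μ^3 - 6μ^2 - 25μ + 150 = (μ - 6)(μ - 5)(μ + 5), so the eigenvalues are -5, 5, 6.
μ=5: eigenvector (-1, -1, -1).
μ=6: eigenvector (0, 1, 0).
μ=-5: eigenvector (2, 0, 1).
P = [[-1, 0, 2], [-1, 1, 0], [-1, 0, 1]], D = diag(5, 6, -5), P⁻¹ = [[1, 0, -2], [1, 1, -2], [1, 0, -1]].
M² = P·diag(25, 36, 25)·P⁻¹ = [[25, 0, 0], [11, 36, -22], [0, 0, 25]].
The requested entry is 25.

25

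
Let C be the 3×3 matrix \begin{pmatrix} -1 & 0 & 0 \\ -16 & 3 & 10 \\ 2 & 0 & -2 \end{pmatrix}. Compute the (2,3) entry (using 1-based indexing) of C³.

70

Characteristic polynomial: s^3 - 7s - 6 = (s - 3)(s + 1)(s + 2), so the eigenvalues are -2, -1, 3.
s=-1: eigenvector (1, -1, 2).
s=3: eigenvector (0, 1, 0).
s=-2: eigenvector (0, -2, 1).
P = [[1, 0, 0], [-1, 1, -2], [2, 0, 1]], D = diag(-1, 3, -2), P⁻¹ = [[1, 0, 0], [-3, 1, 2], [-2, 0, 1]].
C³ = P·diag(-1, 27, -8)·P⁻¹ = [[-1, 0, 0], [-112, 27, 70], [14, 0, -8]].
The requested entry is 70.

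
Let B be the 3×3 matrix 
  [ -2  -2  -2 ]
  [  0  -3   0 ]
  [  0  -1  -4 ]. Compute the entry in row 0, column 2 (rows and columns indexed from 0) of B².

Characteristic polynomial: λ^3 + 9λ^2 + 26λ + 24 = (λ + 2)(λ + 3)(λ + 4), so the eigenvalues are -4, -3, -2.
λ=-2: eigenvector (1, 0, 0).
λ=-3: eigenvector (0, 1, -1).
λ=-4: eigenvector (1, 0, 1).
P = [[1, 0, 1], [0, 1, 0], [0, -1, 1]], D = diag(-2, -3, -4), P⁻¹ = [[1, -1, -1], [0, 1, 0], [0, 1, 1]].
B² = P·diag(4, 9, 16)·P⁻¹ = [[4, 12, 12], [0, 9, 0], [0, 7, 16]].
The requested entry is 12.

12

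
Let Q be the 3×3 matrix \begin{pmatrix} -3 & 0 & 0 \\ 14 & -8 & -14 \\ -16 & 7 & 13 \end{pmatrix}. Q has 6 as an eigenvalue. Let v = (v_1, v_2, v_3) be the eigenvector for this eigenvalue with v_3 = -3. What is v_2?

Q − 6I = [[-9, 0, 0], [14, -14, -14], [-16, 7, 7]].
Solving (Q − 6I)v = 0 gives the eigenspace spanned by (0, 3, -3).
With v_3 = -3, v = (0, 3, -3), so v_2 = 3.

3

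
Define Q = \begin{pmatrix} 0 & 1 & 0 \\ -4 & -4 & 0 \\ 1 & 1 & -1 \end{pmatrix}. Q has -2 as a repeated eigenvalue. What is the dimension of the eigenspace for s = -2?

Q + 2I = [[2, 1, 0], [-4, -2, 0], [1, 1, 1]].
This matrix has rank 2, so its null space has dimension 3 − 2 = 1.

1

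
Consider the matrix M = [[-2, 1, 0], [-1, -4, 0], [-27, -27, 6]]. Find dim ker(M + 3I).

M + 3I = [[1, 1, 0], [-1, -1, 0], [-27, -27, 9]].
This matrix has rank 2, so its null space has dimension 3 − 2 = 1.

1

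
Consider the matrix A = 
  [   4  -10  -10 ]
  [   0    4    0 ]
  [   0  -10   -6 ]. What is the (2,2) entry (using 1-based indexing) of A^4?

Characteristic polynomial: s^3 - 2s^2 - 32s + 96 = (s - 4)^2(s + 6), so the eigenvalues are -6, 4, 4.
s=-6: eigenvector (1, 0, 1).
s=4: eigenvector (1, 0, 0).
s=4: eigenvector (0, -1, 1).
P = [[1, 1, 0], [0, 0, -1], [1, 0, 1]], D = diag(-6, 4, 4), P⁻¹ = [[0, 1, 1], [1, -1, -1], [0, -1, 0]].
A⁴ = P·diag(1296, 256, 256)·P⁻¹ = [[256, 1040, 1040], [0, 256, 0], [0, 1040, 1296]].
The requested entry is 256.

256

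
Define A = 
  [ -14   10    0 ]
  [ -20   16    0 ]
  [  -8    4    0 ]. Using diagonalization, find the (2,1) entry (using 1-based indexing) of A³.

Characteristic polynomial: t^3 - 2t^2 - 24t = t(t - 6)(t + 4), so the eigenvalues are -4, 0, 6.
t=6: eigenvector (-1, -2, 0).
t=-4: eigenvector (1, 1, 1).
t=0: eigenvector (0, 0, 1).
P = [[-1, 1, 0], [-2, 1, 0], [0, 1, 1]], D = diag(6, -4, 0), P⁻¹ = [[1, -1, 0], [2, -1, 0], [-2, 1, 1]].
A³ = P·diag(216, -64, 0)·P⁻¹ = [[-344, 280, 0], [-560, 496, 0], [-128, 64, 0]].
The requested entry is -560.

-560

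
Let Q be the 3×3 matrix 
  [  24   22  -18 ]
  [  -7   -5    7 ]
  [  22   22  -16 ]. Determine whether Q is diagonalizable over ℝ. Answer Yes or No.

Yes

Characteristic polynomial: p(t) = t^3 - 3t^2 - 28t + 60 = (t - 6)(t - 2)(t + 5).
All 3 eigenvalues are distinct, so Q is diagonalizable.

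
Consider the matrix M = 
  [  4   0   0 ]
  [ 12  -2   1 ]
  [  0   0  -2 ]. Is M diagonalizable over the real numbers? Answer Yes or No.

No

Characteristic polynomial: p(r) = r^3 - 12r - 16 = (r - 4)(r + 2)^2.
r = -2 has algebraic multiplicity 2; rank(M + 2I) = 2, so geometric multiplicity = 1.
Geometric multiplicity < algebraic multiplicity, so M is not diagonalizable.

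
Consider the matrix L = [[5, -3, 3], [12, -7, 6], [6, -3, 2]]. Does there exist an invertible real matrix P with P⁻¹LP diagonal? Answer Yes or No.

Yes

Characteristic polynomial: p(μ) = μ^3 - 3μ - 2 = (μ - 2)(μ + 1)^2.
μ = -1 has algebraic multiplicity 2; rank(L + 1I) = 1, so geometric multiplicity = 2.
Every eigenvalue has geometric = algebraic multiplicity, so L is diagonalizable.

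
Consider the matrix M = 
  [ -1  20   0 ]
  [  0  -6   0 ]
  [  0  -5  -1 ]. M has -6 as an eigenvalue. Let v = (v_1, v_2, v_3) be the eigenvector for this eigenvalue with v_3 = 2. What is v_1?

M + 6I = [[5, 20, 0], [0, 0, 0], [0, -5, 5]].
Solving (M + 6I)v = 0 gives the eigenspace spanned by (-8, 2, 2).
With v_3 = 2, v = (-8, 2, 2), so v_1 = -8.

-8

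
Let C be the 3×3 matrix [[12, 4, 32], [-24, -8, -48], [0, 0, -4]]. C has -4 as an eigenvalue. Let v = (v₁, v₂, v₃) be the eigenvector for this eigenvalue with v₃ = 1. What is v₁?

C + 4I = [[16, 4, 32], [-24, -4, -48], [0, 0, 0]].
Solving (C + 4I)v = 0 gives the eigenspace spanned by (-2, 0, 1).
With v₃ = 1, v = (-2, 0, 1), so v₁ = -2.

-2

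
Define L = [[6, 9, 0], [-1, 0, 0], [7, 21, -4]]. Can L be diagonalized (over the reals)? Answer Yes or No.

No

Characteristic polynomial: p(s) = s^3 - 2s^2 - 15s + 36 = (s - 3)^2(s + 4).
s = 3 has algebraic multiplicity 2; rank(L − 3I) = 2, so geometric multiplicity = 1.
Geometric multiplicity < algebraic multiplicity, so L is not diagonalizable.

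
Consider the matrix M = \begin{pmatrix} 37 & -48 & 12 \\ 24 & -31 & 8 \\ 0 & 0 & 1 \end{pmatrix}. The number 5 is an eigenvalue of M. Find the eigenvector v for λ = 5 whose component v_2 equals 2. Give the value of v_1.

M − 5I = [[32, -48, 12], [24, -36, 8], [0, 0, -4]].
Solving (M − 5I)v = 0 gives the eigenspace spanned by (3, 2, 0).
With v_2 = 2, v = (3, 2, 0), so v_1 = 3.

3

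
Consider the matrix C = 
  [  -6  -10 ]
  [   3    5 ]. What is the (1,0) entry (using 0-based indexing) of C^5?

3

Characteristic polynomial: λ^2 + λ = λ(λ + 1), so the eigenvalues are -1, 0.
λ=-1: eigenvector (-2, 1).
λ=0: eigenvector (-5, 3).
P = [[-2, -5], [1, 3]], D = diag(-1, 0), P⁻¹ = [[-3, -5], [1, 2]].
C⁵ = P·diag(-1, 0)·P⁻¹ = [[-6, -10], [3, 5]].
The requested entry is 3.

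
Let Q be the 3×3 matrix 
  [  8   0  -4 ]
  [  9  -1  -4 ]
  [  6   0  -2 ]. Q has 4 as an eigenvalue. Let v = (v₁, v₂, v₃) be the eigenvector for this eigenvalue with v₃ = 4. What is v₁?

4

Q − 4I = [[4, 0, -4], [9, -5, -4], [6, 0, -6]].
Solving (Q − 4I)v = 0 gives the eigenspace spanned by (4, 4, 4).
With v₃ = 4, v = (4, 4, 4), so v₁ = 4.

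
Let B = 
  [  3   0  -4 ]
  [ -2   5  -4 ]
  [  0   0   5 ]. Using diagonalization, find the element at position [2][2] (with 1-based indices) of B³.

Characteristic polynomial: μ^3 - 13μ^2 + 55μ - 75 = (μ - 5)^2(μ - 3), so the eigenvalues are 3, 5, 5.
μ=5: eigenvector (0, 1, 0).
μ=3: eigenvector (1, 1, 0).
μ=5: eigenvector (-2, 0, 1).
P = [[0, 1, -2], [1, 1, 0], [0, 0, 1]], D = diag(5, 3, 5), P⁻¹ = [[-1, 1, -2], [1, 0, 2], [0, 0, 1]].
B³ = P·diag(125, 27, 125)·P⁻¹ = [[27, 0, -196], [-98, 125, -196], [0, 0, 125]].
The requested entry is 125.

125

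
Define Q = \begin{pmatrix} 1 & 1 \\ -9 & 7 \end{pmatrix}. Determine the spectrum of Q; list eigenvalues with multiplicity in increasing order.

4, 4

Characteristic polynomial: p(λ) = λ^2 - 8λ + 16 = (λ - 4)^2.
Roots (with multiplicity): 4, 4.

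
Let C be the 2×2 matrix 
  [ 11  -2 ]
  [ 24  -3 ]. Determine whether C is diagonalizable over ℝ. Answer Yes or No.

Characteristic polynomial: p(r) = r^2 - 8r + 15 = (r - 5)(r - 3).
All 2 eigenvalues are distinct, so C is diagonalizable.

Yes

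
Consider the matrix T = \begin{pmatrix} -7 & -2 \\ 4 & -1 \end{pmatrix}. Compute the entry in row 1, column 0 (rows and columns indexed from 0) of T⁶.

-29792

Characteristic polynomial: λ^2 + 8λ + 15 = (λ + 3)(λ + 5), so the eigenvalues are -5, -3.
λ=-3: eigenvector (-1, 2).
λ=-5: eigenvector (-1, 1).
P = [[-1, -1], [2, 1]], D = diag(-3, -5), P⁻¹ = [[1, 1], [-2, -1]].
T⁶ = P·diag(729, 15625)·P⁻¹ = [[30521, 14896], [-29792, -14167]].
The requested entry is -29792.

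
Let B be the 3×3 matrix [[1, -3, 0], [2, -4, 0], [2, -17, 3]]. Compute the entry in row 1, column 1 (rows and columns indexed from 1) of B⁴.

-29

Characteristic polynomial: λ^3 - 7λ - 6 = (λ - 3)(λ + 1)(λ + 2), so the eigenvalues are -2, -1, 3.
λ=-1: eigenvector (3, 2, 7).
λ=3: eigenvector (0, 0, 1).
λ=-2: eigenvector (1, 1, 3).
P = [[3, 0, 1], [2, 0, 1], [7, 1, 3]], D = diag(-1, 3, -2), P⁻¹ = [[1, -1, 0], [-1, -2, 1], [-2, 3, 0]].
B⁴ = P·diag(1, 81, 16)·P⁻¹ = [[-29, 45, 0], [-30, 46, 0], [-170, -25, 81]].
The requested entry is -29.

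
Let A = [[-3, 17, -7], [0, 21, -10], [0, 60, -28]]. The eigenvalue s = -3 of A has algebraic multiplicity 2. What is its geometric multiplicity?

1

A + 3I = [[0, 17, -7], [0, 24, -10], [0, 60, -25]].
This matrix has rank 2, so its null space has dimension 3 − 2 = 1.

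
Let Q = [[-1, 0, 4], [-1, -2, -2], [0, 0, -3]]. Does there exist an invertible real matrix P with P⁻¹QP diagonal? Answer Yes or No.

Characteristic polynomial: p(s) = s^3 + 6s^2 + 11s + 6 = (s + 1)(s + 2)(s + 3).
All 3 eigenvalues are distinct, so Q is diagonalizable.

Yes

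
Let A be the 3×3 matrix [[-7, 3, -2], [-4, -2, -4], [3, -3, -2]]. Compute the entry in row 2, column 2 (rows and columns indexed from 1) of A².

4

Characteristic polynomial: μ^3 + 11μ^2 + 38μ + 40 = (μ + 2)(μ + 4)(μ + 5), so the eigenvalues are -5, -4, -2.
μ=-5: eigenvector (1, 0, -1).
μ=-2: eigenvector (1, 1, -1).
μ=-4: eigenvector (4, 2, -3).
P = [[1, 1, 4], [0, 1, 2], [-1, -1, -3]], D = diag(-5, -2, -4), P⁻¹ = [[-1, -1, -2], [-2, 1, -2], [1, 0, 1]].
A² = P·diag(25, 4, 16)·P⁻¹ = [[31, -21, 6], [24, 4, 24], [-15, 21, 10]].
The requested entry is 4.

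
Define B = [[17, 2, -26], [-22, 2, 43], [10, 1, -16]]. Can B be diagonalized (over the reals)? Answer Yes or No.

Characteristic polynomial: p(μ) = μ^3 - 3μ^2 - 9μ + 27 = (μ - 3)^2(μ + 3).
μ = 3 has algebraic multiplicity 2; rank(B − 3I) = 2, so geometric multiplicity = 1.
Geometric multiplicity < algebraic multiplicity, so B is not diagonalizable.

No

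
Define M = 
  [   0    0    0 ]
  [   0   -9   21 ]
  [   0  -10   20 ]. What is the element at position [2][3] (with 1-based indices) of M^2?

Characteristic polynomial: μ^3 - 11μ^2 + 30μ = μ(μ - 6)(μ - 5), so the eigenvalues are 0, 5, 6.
μ=0: eigenvector (1, 0, 0).
μ=5: eigenvector (0, 3, 2).
μ=6: eigenvector (0, 7, 5).
P = [[1, 0, 0], [0, 3, 7], [0, 2, 5]], D = diag(0, 5, 6), P⁻¹ = [[1, 0, 0], [0, 5, -7], [0, -2, 3]].
M² = P·diag(0, 25, 36)·P⁻¹ = [[0, 0, 0], [0, -129, 231], [0, -110, 190]].
The requested entry is 231.

231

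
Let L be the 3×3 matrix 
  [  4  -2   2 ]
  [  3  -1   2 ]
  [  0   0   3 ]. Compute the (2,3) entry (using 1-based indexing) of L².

Characteristic polynomial: t^3 - 6t^2 + 11t - 6 = (t - 3)(t - 2)(t - 1), so the eigenvalues are 1, 2, 3.
t=3: eigenvector (2, 2, 1).
t=1: eigenvector (2, 3, 0).
t=2: eigenvector (1, 1, 0).
P = [[2, 2, 1], [2, 3, 1], [1, 0, 0]], D = diag(3, 1, 2), P⁻¹ = [[0, 0, 1], [-1, 1, 0], [3, -2, -2]].
L² = P·diag(9, 1, 4)·P⁻¹ = [[10, -6, 10], [9, -5, 10], [0, 0, 9]].
The requested entry is 10.

10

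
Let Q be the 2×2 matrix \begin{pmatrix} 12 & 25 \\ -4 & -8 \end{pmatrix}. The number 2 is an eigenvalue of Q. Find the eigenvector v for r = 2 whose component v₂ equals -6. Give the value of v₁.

Q − 2I = [[10, 25], [-4, -10]].
Solving (Q − 2I)v = 0 gives the eigenspace spanned by (15, -6).
With v₂ = -6, v = (15, -6), so v₁ = 15.

15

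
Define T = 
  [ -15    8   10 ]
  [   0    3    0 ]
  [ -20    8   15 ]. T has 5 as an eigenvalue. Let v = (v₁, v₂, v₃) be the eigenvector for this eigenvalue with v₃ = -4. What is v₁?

-2

T − 5I = [[-20, 8, 10], [0, -2, 0], [-20, 8, 10]].
Solving (T − 5I)v = 0 gives the eigenspace spanned by (-2, 0, -4).
With v₃ = -4, v = (-2, 0, -4), so v₁ = -2.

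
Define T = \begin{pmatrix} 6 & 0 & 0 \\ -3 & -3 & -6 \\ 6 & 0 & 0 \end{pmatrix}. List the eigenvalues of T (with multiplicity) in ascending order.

-3, 0, 6

Characteristic polynomial: p(r) = r^3 - 3r^2 - 18r = r(r - 6)(r + 3).
Roots (with multiplicity): -3, 0, 6.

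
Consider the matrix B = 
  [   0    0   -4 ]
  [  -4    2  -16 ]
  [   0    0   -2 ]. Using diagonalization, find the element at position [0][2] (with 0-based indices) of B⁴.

32

Characteristic polynomial: λ^3 - 4λ = λ(λ - 2)(λ + 2), so the eigenvalues are -2, 0, 2.
λ=0: eigenvector (1, 2, 0).
λ=2: eigenvector (0, 1, 0).
λ=-2: eigenvector (2, 6, 1).
P = [[1, 0, 2], [2, 1, 6], [0, 0, 1]], D = diag(0, 2, -2), P⁻¹ = [[1, 0, -2], [-2, 1, -2], [0, 0, 1]].
B⁴ = P·diag(0, 16, 16)·P⁻¹ = [[0, 0, 32], [-32, 16, 64], [0, 0, 16]].
The requested entry is 32.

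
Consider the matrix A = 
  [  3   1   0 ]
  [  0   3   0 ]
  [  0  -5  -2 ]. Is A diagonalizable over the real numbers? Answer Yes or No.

No

Characteristic polynomial: p(s) = s^3 - 4s^2 - 3s + 18 = (s - 3)^2(s + 2).
s = 3 has algebraic multiplicity 2; rank(A − 3I) = 2, so geometric multiplicity = 1.
Geometric multiplicity < algebraic multiplicity, so A is not diagonalizable.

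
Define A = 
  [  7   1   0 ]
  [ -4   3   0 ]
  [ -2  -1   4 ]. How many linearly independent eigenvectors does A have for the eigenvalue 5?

A − 5I = [[2, 1, 0], [-4, -2, 0], [-2, -1, -1]].
This matrix has rank 2, so its null space has dimension 3 − 2 = 1.

1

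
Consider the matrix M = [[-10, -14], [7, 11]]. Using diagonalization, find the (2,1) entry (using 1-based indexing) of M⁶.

3367

Characteristic polynomial: r^2 - r - 12 = (r - 4)(r + 3), so the eigenvalues are -3, 4.
r=4: eigenvector (-1, 1).
r=-3: eigenvector (2, -1).
P = [[-1, 2], [1, -1]], D = diag(4, -3), P⁻¹ = [[1, 2], [1, 1]].
M⁶ = P·diag(4096, 729)·P⁻¹ = [[-2638, -6734], [3367, 7463]].
The requested entry is 3367.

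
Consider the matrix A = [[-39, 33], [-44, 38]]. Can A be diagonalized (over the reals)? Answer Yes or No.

Characteristic polynomial: p(s) = s^2 + s - 30 = (s - 5)(s + 6).
All 2 eigenvalues are distinct, so A is diagonalizable.

Yes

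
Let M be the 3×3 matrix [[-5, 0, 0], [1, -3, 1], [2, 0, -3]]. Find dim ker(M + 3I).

1

M + 3I = [[-2, 0, 0], [1, 0, 1], [2, 0, 0]].
This matrix has rank 2, so its null space has dimension 3 − 2 = 1.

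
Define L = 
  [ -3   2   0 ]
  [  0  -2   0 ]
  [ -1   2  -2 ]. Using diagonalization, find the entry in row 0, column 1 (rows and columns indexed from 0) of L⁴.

-130

Characteristic polynomial: λ^3 + 7λ^2 + 16λ + 12 = (λ + 2)^2(λ + 3), so the eigenvalues are -3, -2, -2.
λ=-2: eigenvector (0, 0, 1).
λ=-2: eigenvector (2, 1, 3).
λ=-3: eigenvector (1, 0, 1).
P = [[0, 2, 1], [0, 1, 0], [1, 3, 1]], D = diag(-2, -2, -3), P⁻¹ = [[-1, -1, 1], [0, 1, 0], [1, -2, 0]].
L⁴ = P·diag(16, 16, 81)·P⁻¹ = [[81, -130, 0], [0, 16, 0], [65, -130, 16]].
The requested entry is -130.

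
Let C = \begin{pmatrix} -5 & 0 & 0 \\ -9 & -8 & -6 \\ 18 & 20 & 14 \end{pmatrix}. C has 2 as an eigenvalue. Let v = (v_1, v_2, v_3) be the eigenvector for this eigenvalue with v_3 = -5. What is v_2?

3

C − 2I = [[-7, 0, 0], [-9, -10, -6], [18, 20, 12]].
Solving (C − 2I)v = 0 gives the eigenspace spanned by (0, 3, -5).
With v_3 = -5, v = (0, 3, -5), so v_2 = 3.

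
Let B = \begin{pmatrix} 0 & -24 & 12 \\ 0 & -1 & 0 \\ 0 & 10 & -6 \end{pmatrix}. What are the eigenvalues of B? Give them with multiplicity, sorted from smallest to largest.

Characteristic polynomial: p(μ) = μ^3 + 7μ^2 + 6μ = μ(μ + 1)(μ + 6).
Roots (with multiplicity): -6, -1, 0.

-6, -1, 0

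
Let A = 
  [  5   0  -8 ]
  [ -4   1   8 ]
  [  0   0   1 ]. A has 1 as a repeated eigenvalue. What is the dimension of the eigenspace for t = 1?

A − 1I = [[4, 0, -8], [-4, 0, 8], [0, 0, 0]].
This matrix has rank 1, so its null space has dimension 3 − 1 = 2.

2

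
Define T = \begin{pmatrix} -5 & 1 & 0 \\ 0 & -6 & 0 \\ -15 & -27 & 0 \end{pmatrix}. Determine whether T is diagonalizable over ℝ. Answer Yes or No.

Characteristic polynomial: p(λ) = λ^3 + 11λ^2 + 30λ = λ(λ + 5)(λ + 6).
All 3 eigenvalues are distinct, so T is diagonalizable.

Yes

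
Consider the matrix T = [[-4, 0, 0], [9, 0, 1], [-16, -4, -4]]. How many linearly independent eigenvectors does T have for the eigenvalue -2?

1

T + 2I = [[-2, 0, 0], [9, 2, 1], [-16, -4, -2]].
This matrix has rank 2, so its null space has dimension 3 − 2 = 1.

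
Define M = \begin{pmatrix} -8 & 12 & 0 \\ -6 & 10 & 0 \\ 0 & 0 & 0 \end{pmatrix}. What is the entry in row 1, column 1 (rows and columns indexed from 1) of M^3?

-80

Characteristic polynomial: r^3 - 2r^2 - 8r = r(r - 4)(r + 2), so the eigenvalues are -2, 0, 4.
r=-2: eigenvector (2, 1, 0).
r=4: eigenvector (1, 1, 0).
r=0: eigenvector (0, 0, 1).
P = [[2, 1, 0], [1, 1, 0], [0, 0, 1]], D = diag(-2, 4, 0), P⁻¹ = [[1, -1, 0], [-1, 2, 0], [0, 0, 1]].
M³ = P·diag(-8, 64, 0)·P⁻¹ = [[-80, 144, 0], [-72, 136, 0], [0, 0, 0]].
The requested entry is -80.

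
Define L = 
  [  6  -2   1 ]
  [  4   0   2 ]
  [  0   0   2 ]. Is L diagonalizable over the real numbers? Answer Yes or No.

Characteristic polynomial: p(t) = t^3 - 8t^2 + 20t - 16 = (t - 4)(t - 2)^2.
t = 2 has algebraic multiplicity 2; rank(L − 2I) = 2, so geometric multiplicity = 1.
Geometric multiplicity < algebraic multiplicity, so L is not diagonalizable.

No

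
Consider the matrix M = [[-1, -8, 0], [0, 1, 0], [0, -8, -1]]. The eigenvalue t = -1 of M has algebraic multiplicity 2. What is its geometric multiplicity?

2

M + 1I = [[0, -8, 0], [0, 2, 0], [0, -8, 0]].
This matrix has rank 1, so its null space has dimension 3 − 1 = 2.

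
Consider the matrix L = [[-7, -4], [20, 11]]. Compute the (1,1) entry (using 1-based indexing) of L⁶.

-2911

Characteristic polynomial: s^2 - 4s + 3 = (s - 3)(s - 1), so the eigenvalues are 1, 3.
s=1: eigenvector (1, -2).
s=3: eigenvector (-2, 5).
P = [[1, -2], [-2, 5]], D = diag(1, 3), P⁻¹ = [[5, 2], [2, 1]].
L⁶ = P·diag(1, 729)·P⁻¹ = [[-2911, -1456], [7280, 3641]].
The requested entry is -2911.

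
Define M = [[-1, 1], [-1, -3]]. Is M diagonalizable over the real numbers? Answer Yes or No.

No

Characteristic polynomial: p(μ) = μ^2 + 4μ + 4 = (μ + 2)^2.
μ = -2 has algebraic multiplicity 2; rank(M + 2I) = 1, so geometric multiplicity = 1.
Geometric multiplicity < algebraic multiplicity, so M is not diagonalizable.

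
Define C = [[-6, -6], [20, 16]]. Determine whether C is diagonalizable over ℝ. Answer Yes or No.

Characteristic polynomial: p(λ) = λ^2 - 10λ + 24 = (λ - 6)(λ - 4).
All 2 eigenvalues are distinct, so C is diagonalizable.

Yes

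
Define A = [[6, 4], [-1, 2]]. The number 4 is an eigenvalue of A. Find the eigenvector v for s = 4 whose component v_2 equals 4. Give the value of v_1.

A − 4I = [[2, 4], [-1, -2]].
Solving (A − 4I)v = 0 gives the eigenspace spanned by (-8, 4).
With v_2 = 4, v = (-8, 4), so v_1 = -8.

-8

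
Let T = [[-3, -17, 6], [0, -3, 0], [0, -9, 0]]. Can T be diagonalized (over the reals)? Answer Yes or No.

No

Characteristic polynomial: p(λ) = λ^3 + 6λ^2 + 9λ = λ(λ + 3)^2.
λ = -3 has algebraic multiplicity 2; rank(T + 3I) = 2, so geometric multiplicity = 1.
Geometric multiplicity < algebraic multiplicity, so T is not diagonalizable.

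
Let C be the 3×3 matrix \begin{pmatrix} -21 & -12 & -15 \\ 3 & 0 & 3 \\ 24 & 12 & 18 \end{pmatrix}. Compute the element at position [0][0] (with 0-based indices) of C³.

-513

Characteristic polynomial: λ^3 + 3λ^2 - 18λ = λ(λ - 3)(λ + 6), so the eigenvalues are -6, 0, 3.
λ=-6: eigenvector (1, 0, -1).
λ=3: eigenvector (-3, 1, 4).
λ=0: eigenvector (-2, 1, 2).
P = [[1, -3, -2], [0, 1, 1], [-1, 4, 2]], D = diag(-6, 3, 0), P⁻¹ = [[2, 2, 1], [1, 0, 1], [-1, 1, -1]].
C³ = P·diag(-216, 27, 0)·P⁻¹ = [[-513, -432, -297], [27, 0, 27], [540, 432, 324]].
The requested entry is -513.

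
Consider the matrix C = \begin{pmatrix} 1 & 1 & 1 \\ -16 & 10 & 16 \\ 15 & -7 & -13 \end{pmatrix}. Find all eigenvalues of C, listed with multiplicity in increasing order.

-6, 2, 2

Characteristic polynomial: p(t) = t^3 + 2t^2 - 20t + 24 = (t - 2)^2(t + 6).
Roots (with multiplicity): -6, 2, 2.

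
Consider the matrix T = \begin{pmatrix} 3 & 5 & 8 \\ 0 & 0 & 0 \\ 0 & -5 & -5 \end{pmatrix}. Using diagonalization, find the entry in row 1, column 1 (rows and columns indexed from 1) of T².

9

Characteristic polynomial: r^3 + 2r^2 - 15r = r(r - 3)(r + 5), so the eigenvalues are -5, 0, 3.
r=3: eigenvector (1, 0, 0).
r=0: eigenvector (1, 1, -1).
r=-5: eigenvector (-1, 0, 1).
P = [[1, 1, -1], [0, 1, 0], [0, -1, 1]], D = diag(3, 0, -5), P⁻¹ = [[1, 0, 1], [0, 1, 0], [0, 1, 1]].
T² = P·diag(9, 0, 25)·P⁻¹ = [[9, -25, -16], [0, 0, 0], [0, 25, 25]].
The requested entry is 9.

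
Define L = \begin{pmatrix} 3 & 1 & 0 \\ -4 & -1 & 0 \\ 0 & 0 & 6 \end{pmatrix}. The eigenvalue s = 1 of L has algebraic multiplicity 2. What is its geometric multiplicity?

1

L − 1I = [[2, 1, 0], [-4, -2, 0], [0, 0, 5]].
This matrix has rank 2, so its null space has dimension 3 − 2 = 1.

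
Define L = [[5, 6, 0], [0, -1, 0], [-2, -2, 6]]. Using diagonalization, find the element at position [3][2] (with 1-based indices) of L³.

Characteristic polynomial: r^3 - 10r^2 + 19r + 30 = (r - 6)(r - 5)(r + 1), so the eigenvalues are -1, 5, 6.
r=5: eigenvector (1, 0, 2).
r=-1: eigenvector (-1, 1, 0).
r=6: eigenvector (0, 0, 1).
P = [[1, -1, 0], [0, 1, 0], [2, 0, 1]], D = diag(5, -1, 6), P⁻¹ = [[1, 1, 0], [0, 1, 0], [-2, -2, 1]].
L³ = P·diag(125, -1, 216)·P⁻¹ = [[125, 126, 0], [0, -1, 0], [-182, -182, 216]].
The requested entry is -182.

-182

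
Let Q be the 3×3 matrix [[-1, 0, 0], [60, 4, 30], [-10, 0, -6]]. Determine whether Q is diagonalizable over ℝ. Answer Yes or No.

Yes

Characteristic polynomial: p(μ) = μ^3 + 3μ^2 - 22μ - 24 = (μ - 4)(μ + 1)(μ + 6).
All 3 eigenvalues are distinct, so Q is diagonalizable.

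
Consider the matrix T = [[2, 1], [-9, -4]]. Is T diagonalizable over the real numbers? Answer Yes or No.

Characteristic polynomial: p(λ) = λ^2 + 2λ + 1 = (λ + 1)^2.
λ = -1 has algebraic multiplicity 2; rank(T + 1I) = 1, so geometric multiplicity = 1.
Geometric multiplicity < algebraic multiplicity, so T is not diagonalizable.

No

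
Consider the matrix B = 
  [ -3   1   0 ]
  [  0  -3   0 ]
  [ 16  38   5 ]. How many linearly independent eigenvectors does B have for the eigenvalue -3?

1

B + 3I = [[0, 1, 0], [0, 0, 0], [16, 38, 8]].
This matrix has rank 2, so its null space has dimension 3 − 2 = 1.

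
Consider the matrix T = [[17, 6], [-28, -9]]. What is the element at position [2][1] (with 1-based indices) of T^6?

Characteristic polynomial: s^2 - 8s + 15 = (s - 5)(s - 3), so the eigenvalues are 3, 5.
s=5: eigenvector (1, -2).
s=3: eigenvector (-3, 7).
P = [[1, -3], [-2, 7]], D = diag(5, 3), P⁻¹ = [[7, 3], [2, 1]].
T⁶ = P·diag(15625, 729)·P⁻¹ = [[105001, 44688], [-208544, -88647]].
The requested entry is -208544.

-208544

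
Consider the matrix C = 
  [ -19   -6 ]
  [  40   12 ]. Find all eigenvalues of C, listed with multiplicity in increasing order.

-4, -3

Characteristic polynomial: p(r) = r^2 + 7r + 12 = (r + 3)(r + 4).
Roots (with multiplicity): -4, -3.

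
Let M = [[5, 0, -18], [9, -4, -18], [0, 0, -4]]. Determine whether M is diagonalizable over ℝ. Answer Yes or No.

Yes

Characteristic polynomial: p(λ) = λ^3 + 3λ^2 - 24λ - 80 = (λ - 5)(λ + 4)^2.
λ = -4 has algebraic multiplicity 2; rank(M + 4I) = 1, so geometric multiplicity = 2.
Every eigenvalue has geometric = algebraic multiplicity, so M is diagonalizable.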